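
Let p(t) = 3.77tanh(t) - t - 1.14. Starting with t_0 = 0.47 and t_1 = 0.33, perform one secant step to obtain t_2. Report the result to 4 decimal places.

0.4511

p(0.47) = 0.042011, p(0.33) = -0.269177
t_2 = 0.330000 − (-0.269177)·(0.330000 − 0.470000) / (-0.269177 − 0.042011) = 0.330000 − (0.037685)/(-0.311188) = 0.451100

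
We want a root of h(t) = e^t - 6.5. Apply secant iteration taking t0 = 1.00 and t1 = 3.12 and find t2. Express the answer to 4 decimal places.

1.4023

h(1.00) = -3.781718, h(3.12) = 16.146380
t2 = 3.120000 − 16.146380·(3.120000 − 1.000000) / (16.146380 − (-3.781718)) = 3.120000 − (34.230325)/(19.928098) = 1.402308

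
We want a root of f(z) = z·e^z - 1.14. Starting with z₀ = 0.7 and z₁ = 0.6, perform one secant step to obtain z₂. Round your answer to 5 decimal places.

0.61477

f(0.7) = 0.2696269, f(0.6) = -0.0467287
z₂ = 0.6000000 − (-0.0467287)·(0.6000000 − 0.7000000) / (-0.0467287 − 0.2696269) = 0.6000000 − (0.0046729)/(-0.3163556) = 0.6147709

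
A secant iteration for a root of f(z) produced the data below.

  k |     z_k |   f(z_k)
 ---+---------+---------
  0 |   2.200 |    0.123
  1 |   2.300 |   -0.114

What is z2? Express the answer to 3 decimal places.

2.252

z2 = 2.300 − (-0.114)·(2.300 − 2.200) / (-0.114 − 0.123)
   = 2.300 − (-0.01140)/(-0.23700) = 2.25190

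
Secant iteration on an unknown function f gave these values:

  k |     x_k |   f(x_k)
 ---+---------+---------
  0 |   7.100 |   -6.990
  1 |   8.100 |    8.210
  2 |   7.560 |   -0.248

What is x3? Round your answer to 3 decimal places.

x3 = 7.560 − (-0.248)·(7.560 − 8.100) / (-0.248 − 8.210)
   = 7.560 − (0.13392)/(-8.45800) = 7.57583

7.576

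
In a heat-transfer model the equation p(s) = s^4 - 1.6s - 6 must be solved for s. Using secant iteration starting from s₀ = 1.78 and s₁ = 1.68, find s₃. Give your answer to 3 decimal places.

p(1.78) = 1.19076, p(1.68) = -0.72206
s₂ = 1.68000 − (-0.72206)·(1.68000 − 1.78000) / (-0.72206 − 1.19076) = 1.68000 − (0.07221)/(-1.91282) = 1.71775
p(1.71775) = -0.04201
s₃ = 1.71775 − (-0.04201)·(1.71775 − 1.68000) / (-0.04201 − (-0.72206)) = 1.71775 − (-0.00159)/(0.68005) = 1.72008

1.720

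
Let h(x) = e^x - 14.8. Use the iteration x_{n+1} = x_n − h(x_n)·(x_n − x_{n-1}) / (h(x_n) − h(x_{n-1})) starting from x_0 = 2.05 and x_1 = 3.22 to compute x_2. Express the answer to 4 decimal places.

2.5267

h(2.05) = -7.032099, h(3.22) = 10.228120
x_2 = 3.220000 − 10.228120·(3.220000 − 2.050000) / (10.228120 − (-7.032099)) = 3.220000 − (11.966901)/(17.260219) = 2.526677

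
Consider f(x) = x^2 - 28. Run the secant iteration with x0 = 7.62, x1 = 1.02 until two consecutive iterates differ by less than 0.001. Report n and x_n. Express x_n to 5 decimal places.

n = 7, x_n = 5.29150

f(7.62) = 30.0644000, f(1.02) = -26.9596000
x2 = 1.0200000 − (-26.9596000)·(-6.6000000)/(-57.0240000) = 4.1403241;  |Δ| = 3.1203241
f(4.1403241) = -10.8577166
x3 = 4.1403241 − (-10.8577166)·(3.1203241)/(16.1018834) = 6.2444006;  |Δ| = 2.1040765
f(6.2444006) = 10.9925384
x4 = 6.2444006 − 10.9925384·(2.1040765)/(21.8502550) = 5.1858710;  |Δ| = 1.0585296
f(5.1858710) = -1.1067423
x5 = 5.1858710 − (-1.1067423)·(-1.0585296)/(-12.0992807) = 5.2826965;  |Δ| = 0.0968256
f(5.2826965) = -0.0931175
x6 = 5.2826965 − (-0.0931175)·(0.0968256)/(1.0136248) = 5.2915915;  |Δ| = 0.0088950
f(5.2915915) = 0.0009404
x7 = 5.2915915 − 0.0009404·(0.0088950)/(0.0940579) = 5.2915025;  |Δ| = 0.0000889
|x7 − x6| = 0.0000889 < 0.001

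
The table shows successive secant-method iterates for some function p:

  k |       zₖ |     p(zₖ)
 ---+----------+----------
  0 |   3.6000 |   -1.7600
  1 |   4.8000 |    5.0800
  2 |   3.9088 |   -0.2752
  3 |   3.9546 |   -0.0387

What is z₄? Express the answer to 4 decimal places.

3.9621

z₄ = 3.9546 − (-0.0387)·(3.9546 − 3.9088) / (-0.0387 − (-0.2752))
   = 3.9546 − (-0.001772)/(0.236500) = 3.962095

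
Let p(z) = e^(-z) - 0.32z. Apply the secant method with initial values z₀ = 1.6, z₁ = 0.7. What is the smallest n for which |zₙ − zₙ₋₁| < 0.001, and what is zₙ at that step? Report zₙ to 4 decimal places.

p(1.6) = -0.310103, p(0.7) = 0.272585
z₂ = 0.700000 − 0.272585·(-0.900000)/(0.582689) = 1.121025;  |Δ| = 0.421025
p(1.121025) = -0.032783
z₃ = 1.121025 − (-0.032783)·(0.421025)/(-0.305368) = 1.075826;  |Δ| = 0.045199
p(1.075826) = -0.003249
z₄ = 1.075826 − (-0.003249)·(-0.045199)/(0.029534) = 1.070855;  |Δ| = 0.004972
p(1.070855) = 0.000042
z₅ = 1.070855 − 0.000042·(-0.004972)/(0.003291) = 1.070918;  |Δ| = 0.000063
|z₅ − z₄| = 0.000063 < 0.001

n = 5, zₙ = 1.0709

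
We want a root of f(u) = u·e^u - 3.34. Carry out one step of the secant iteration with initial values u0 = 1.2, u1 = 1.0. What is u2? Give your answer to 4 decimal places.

1.0982

f(1.2) = 0.644140, f(1.0) = -0.621718
u2 = 1.000000 − (-0.621718)·(1.000000 − 1.200000) / (-0.621718 − 0.644140) = 1.000000 − (0.124344)/(-1.265858) = 1.098229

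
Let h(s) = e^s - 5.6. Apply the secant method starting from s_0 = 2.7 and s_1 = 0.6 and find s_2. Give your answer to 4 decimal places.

1.2076

h(2.7) = 9.279732, h(0.6) = -3.777881
s_2 = 0.600000 − (-3.777881)·(0.600000 − 2.700000) / (-3.777881 − 9.279732) = 0.600000 − (7.933551)/(-13.057613) = 1.207580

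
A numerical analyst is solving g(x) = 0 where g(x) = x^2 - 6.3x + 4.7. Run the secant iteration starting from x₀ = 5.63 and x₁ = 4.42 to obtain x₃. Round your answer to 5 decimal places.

5.45056

g(5.63) = 0.9279000, g(4.42) = -3.6096000
x₂ = 4.4200000 − (-3.6096000)·(4.4200000 − 5.6300000) / (-3.6096000 − 0.9279000) = 4.4200000 − (4.3676160)/(-4.5375000) = 5.3825600
g(5.3825600) = -0.2381758
x₃ = 5.3825600 − (-0.2381758)·(5.3825600 − 4.4200000) / (-0.2381758 − (-3.6096000)) = 5.3825600 − (-0.2292585)/(3.3714242) = 5.4505605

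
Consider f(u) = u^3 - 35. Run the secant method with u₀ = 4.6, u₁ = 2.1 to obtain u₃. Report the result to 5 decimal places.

3.50141

f(4.6) = 62.3360000, f(2.1) = -25.7390000
u₂ = 2.1000000 − (-25.7390000)·(2.1000000 − 4.6000000) / (-25.7390000 − 62.3360000) = 2.1000000 − (64.3475000)/(-88.0750000) = 2.8305989
f(2.8305989) = -12.3204199
u₃ = 2.8305989 − (-12.3204199)·(2.8305989 − 2.1000000) / (-12.3204199 − (-25.7390000)) = 2.8305989 − (-9.0012855)/(13.4185801) = 3.5014065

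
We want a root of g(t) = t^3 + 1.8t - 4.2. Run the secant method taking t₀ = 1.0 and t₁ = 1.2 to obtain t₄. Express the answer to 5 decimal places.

g(1.0) = -1.4000000, g(1.2) = -0.3120000
t₂ = 1.2000000 − (-0.3120000)·(1.2000000 − 1.0000000) / (-0.3120000 − (-1.4000000)) = 1.2000000 − (-0.0624000)/(1.0880000) = 1.2573529
g(1.2573529) = 0.0510303
t₃ = 1.2573529 − 0.0510303·(1.2573529 − 1.2000000) / (0.0510303 − (-0.3120000)) = 1.2573529 − (0.0029267)/(0.3630303) = 1.2492910
g(1.2492910) = -0.0014730
t₄ = 1.2492910 − (-0.0014730)·(1.2492910 − 1.2573529) / (-0.0014730 − 0.0510303) = 1.2492910 − (0.0000119)/(-0.0525033) = 1.2495171

1.24952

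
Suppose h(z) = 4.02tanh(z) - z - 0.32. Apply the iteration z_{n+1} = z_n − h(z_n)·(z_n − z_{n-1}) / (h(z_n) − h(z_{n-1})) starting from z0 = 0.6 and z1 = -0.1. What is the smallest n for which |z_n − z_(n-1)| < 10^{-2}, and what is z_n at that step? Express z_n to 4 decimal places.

n = 4, z_n = 0.1065

h(0.6) = 1.238939, h(-0.1) = -0.620665
z2 = -0.100000 − (-0.620665)·(-0.700000)/(-1.859605) = 0.133633;  |Δ| = 0.233633
h(0.133633) = 0.080398
z3 = 0.133633 − 0.080398·(0.233633)/(0.701063) = 0.106840;  |Δ| = 0.026793
h(0.106840) = 0.001031
z4 = 0.106840 − 0.001031·(-0.026793)/(-0.079367) = 0.106492;  |Δ| = 0.000348
|z4 − z3| = 0.000348 < 10^{-2}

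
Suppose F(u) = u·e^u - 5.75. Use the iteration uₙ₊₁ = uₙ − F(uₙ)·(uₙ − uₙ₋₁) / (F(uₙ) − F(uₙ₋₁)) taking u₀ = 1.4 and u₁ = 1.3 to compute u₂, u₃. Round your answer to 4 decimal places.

F(1.4) = -0.072720, F(1.3) = -0.979914
u₂ = 1.300000 − (-0.979914)·(1.300000 − 1.400000) / (-0.979914 − (-0.072720)) = 1.300000 − (0.097991)/(-0.907194) = 1.408016
F(1.408016) = 0.005739
u₃ = 1.408016 − 0.005739·(1.408016 − 1.300000) / (0.005739 − (-0.979914)) = 1.408016 − (0.000620)/(0.985654) = 1.407387

1.4080, 1.4074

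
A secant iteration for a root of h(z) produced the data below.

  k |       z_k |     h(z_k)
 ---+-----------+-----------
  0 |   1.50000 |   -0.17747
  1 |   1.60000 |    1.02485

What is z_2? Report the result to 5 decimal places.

z_2 = 1.60000 − 1.02485·(1.60000 − 1.50000) / (1.02485 − (-0.17747))
   = 1.60000 − (0.1024850)/(1.2023200) = 1.5147606

1.51476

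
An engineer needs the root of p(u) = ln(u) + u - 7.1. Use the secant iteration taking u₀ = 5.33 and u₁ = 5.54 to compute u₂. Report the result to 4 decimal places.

5.4116

p(5.33) = -0.096649, p(5.54) = 0.151995
u₂ = 5.540000 − 0.151995·(5.540000 − 5.330000) / (0.151995 − (-0.096649)) = 5.540000 − (0.031919)/(0.248643) = 5.411628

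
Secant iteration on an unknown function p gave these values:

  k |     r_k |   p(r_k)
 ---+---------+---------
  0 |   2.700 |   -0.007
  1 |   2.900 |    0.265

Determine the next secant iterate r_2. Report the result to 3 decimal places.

r_2 = 2.900 − 0.265·(2.900 − 2.700) / (0.265 − (-0.007))
   = 2.900 − (0.05300)/(0.27200) = 2.70515

2.705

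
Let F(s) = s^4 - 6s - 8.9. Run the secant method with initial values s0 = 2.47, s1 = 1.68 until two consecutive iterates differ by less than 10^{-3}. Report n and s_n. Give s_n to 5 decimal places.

n = 6, s_n = 2.16268

F(2.47) = 13.5009808, F(1.68) = -11.0140582
s2 = 1.6800000 − (-11.0140582)·(-0.7900000)/(-24.5150391) = 2.0349293;  |Δ| = 0.3549293
F(2.0349293) = -3.9622140
s3 = 2.0349293 − (-3.9622140)·(0.3549293)/(7.0518442) = 2.2343532;  |Δ| = 0.1994238
F(2.2343532) = 2.6172804
s4 = 2.2343532 − 2.6172804·(0.1994238)/(6.5794944) = 2.1550236;  |Δ| = 0.0793295
F(2.1550236) = -0.2622271
s5 = 2.1550236 − (-0.2622271)·(-0.0793295)/(-2.8795075) = 2.1622479;  |Δ| = 0.0072243
F(2.1622479) = -0.0149072
s6 = 2.1622479 − (-0.0149072)·(0.0072243)/(0.2473199) = 2.1626834;  |Δ| = 0.0004354
|s6 − s5| = 0.0004354 < 10^{-3}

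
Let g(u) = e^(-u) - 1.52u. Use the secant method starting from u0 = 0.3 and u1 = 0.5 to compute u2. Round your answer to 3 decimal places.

0.430

g(0.3) = 0.28482, g(0.5) = -0.15347
u2 = 0.50000 − (-0.15347)·(0.50000 − 0.30000) / (-0.15347 − 0.28482) = 0.50000 − (-0.03069)/(-0.43829) = 0.42997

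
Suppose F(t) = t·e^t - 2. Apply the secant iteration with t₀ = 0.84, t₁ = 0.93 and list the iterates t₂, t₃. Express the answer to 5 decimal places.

0.85187, 0.85256

F(0.84) = -0.0542517, F(0.93) = 0.3570935
t₂ = 0.9300000 − 0.3570935·(0.9300000 − 0.8400000) / (0.3570935 − (-0.0542517)) = 0.9300000 − (0.0321384)/(0.4113453) = 0.8518700
F(0.8518700) = -0.0031946
t₃ = 0.8518700 − (-0.0031946)·(0.8518700 − 0.9300000) / (-0.0031946 − 0.3570935) = 0.8518700 − (0.0002496)/(-0.3602882) = 0.8525627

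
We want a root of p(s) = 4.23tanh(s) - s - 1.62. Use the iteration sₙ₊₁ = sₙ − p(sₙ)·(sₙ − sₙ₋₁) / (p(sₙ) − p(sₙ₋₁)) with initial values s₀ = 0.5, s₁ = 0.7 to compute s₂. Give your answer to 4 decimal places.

p(0.5) = -0.165244, p(0.7) = 0.236476
s₂ = 0.700000 − 0.236476·(0.700000 − 0.500000) / (0.236476 − (-0.165244)) = 0.700000 − (0.047295)/(0.401720) = 0.582268

0.5823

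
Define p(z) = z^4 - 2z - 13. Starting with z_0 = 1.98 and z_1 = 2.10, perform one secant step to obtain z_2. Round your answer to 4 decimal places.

p(1.98) = -1.590464, p(2.10) = 2.248100
z_2 = 2.100000 − 2.248100·(2.100000 − 1.980000) / (2.248100 − (-1.590464)) = 2.100000 − (0.269772)/(3.838564) = 2.029721

2.0297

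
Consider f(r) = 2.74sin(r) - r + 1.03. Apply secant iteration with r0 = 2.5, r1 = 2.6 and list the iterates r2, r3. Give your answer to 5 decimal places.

f(2.5) = 0.1698137, f(2.6) = -0.1575262
r2 = 2.6000000 − (-0.1575262)·(2.6000000 − 2.5000000) / (-0.1575262 − 0.1698137) = 2.6000000 − (-0.0157526)/(-0.3273399) = 2.5518769
f(2.5518769) = 0.0019052
r3 = 2.5518769 − 0.0019052·(2.5518769 − 2.6000000) / (0.0019052 − (-0.1575262)) = 2.5518769 − (-0.0000917)/(0.1594314) = 2.5524519

2.55188, 2.55245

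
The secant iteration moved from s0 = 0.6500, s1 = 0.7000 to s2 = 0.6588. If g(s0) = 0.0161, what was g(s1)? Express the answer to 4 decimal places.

-0.0754

The secant line through (0.6500, 0.0161) and (0.7000, g(s1)) crosses zero at s2 = 0.6588.
So (0.6500, 0.0161), (0.7000, g(s1)), (0.6588, 0) are collinear:
g(s1) = 0.0161 · (0.7000 − 0.6588) / (0.6500 − 0.6588) = 0.0161 · (0.041200)/(-0.008800) = -0.075377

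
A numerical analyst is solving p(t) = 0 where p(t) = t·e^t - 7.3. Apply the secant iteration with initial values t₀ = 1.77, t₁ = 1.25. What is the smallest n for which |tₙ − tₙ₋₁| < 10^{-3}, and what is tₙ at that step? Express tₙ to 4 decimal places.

p(1.77) = 3.091410, p(1.25) = -2.937071
t₂ = 1.250000 − (-2.937071)·(-0.520000)/(-6.028482) = 1.503344;  |Δ| = 0.253344
p(1.503344) = -0.539917
t₃ = 1.503344 − (-0.539917)·(0.253344)/(2.397155) = 1.560405;  |Δ| = 0.057061
p(1.560405) = 0.128693
t₄ = 1.560405 − 0.128693·(0.057061)/(0.668609) = 1.549422;  |Δ| = 0.010983
p(1.549422) = -0.004167
t₅ = 1.549422 − (-0.004167)·(-0.010983)/(-0.132860) = 1.549766;  |Δ| = 0.000344
|t₅ − t₄| = 0.000344 < 10^{-3}

n = 5, tₙ = 1.5498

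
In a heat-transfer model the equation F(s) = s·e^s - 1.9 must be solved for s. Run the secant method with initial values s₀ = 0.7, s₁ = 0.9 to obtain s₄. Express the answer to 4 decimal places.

0.8292

F(0.7) = -0.490373, F(0.9) = 0.313643
s₂ = 0.900000 − 0.313643·(0.900000 − 0.700000) / (0.313643 − (-0.490373)) = 0.900000 − (0.062729)/(0.804016) = 0.821981
F(0.821981) = -0.029992
s₃ = 0.821981 − (-0.029992)·(0.821981 − 0.900000) / (-0.029992 − 0.313643) = 0.821981 − (0.002340)/(-0.343634) = 0.828790
F(0.828790) = -0.001618
s₄ = 0.828790 − (-0.001618)·(0.828790 − 0.821981) / (-0.001618 − (-0.029992)) = 0.828790 − (-0.000011)/(0.028374) = 0.829178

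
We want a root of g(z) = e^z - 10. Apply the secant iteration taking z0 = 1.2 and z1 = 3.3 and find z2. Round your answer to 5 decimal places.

1.78959

g(1.2) = -6.6798831, g(3.3) = 17.1126389
z2 = 3.3000000 − 17.1126389·(3.3000000 − 1.2000000) / (17.1126389 − (-6.6798831)) = 3.3000000 − (35.9365417)/(23.7925220) = 1.7895867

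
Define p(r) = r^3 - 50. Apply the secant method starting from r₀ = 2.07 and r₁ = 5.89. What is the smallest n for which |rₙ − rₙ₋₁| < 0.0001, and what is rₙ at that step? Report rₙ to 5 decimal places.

n = 8, rₙ = 3.68403

p(2.07) = -41.1302570, p(5.89) = 154.3364690
r₂ = 5.8900000 − 154.3364690·(3.8200000)/(195.4667260) = 2.8738073;  |Δ| = 3.0161927
p(2.8738073) = -26.2658910
r₃ = 2.8738073 − (-26.2658910)·(-3.0161927)/(-180.6023600) = 3.3124671;  |Δ| = 0.4386598
p(3.3124671) = -13.6541603
r₄ = 3.3124671 − (-13.6541603)·(0.4386598)/(12.6117308) = 3.7873845;  |Δ| = 0.4749174
p(3.7873845) = 4.3273086
r₅ = 3.7873845 − 4.3273086·(0.4749174)/(17.9814688) = 3.6730938;  |Δ| = 0.1142907
p(3.6730938) = -0.4440207
r₆ = 3.6730938 − (-0.4440207)·(-0.1142907)/(-4.7713292) = 3.6837297;  |Δ| = 0.0106359
p(3.6837297) = -0.0122861
r₇ = 3.6837297 − (-0.0122861)·(0.0106359)/(0.4317346) = 3.6840324;  |Δ| = 0.0003027
p(3.6840324) = 0.0000366
r₈ = 3.6840324 − 0.0000366·(0.0003027)/(0.0123226) = 3.6840315;  |Δ| = 0.0000009
|r₈ − r₇| = 0.0000009 < 0.0001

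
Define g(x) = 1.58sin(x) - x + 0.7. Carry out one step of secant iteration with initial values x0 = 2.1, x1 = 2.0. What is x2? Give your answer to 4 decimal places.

g(2.1) = -0.036129, g(2.0) = 0.136690
x2 = 2.000000 − 0.136690·(2.000000 − 2.100000) / (0.136690 − (-0.036129)) = 2.000000 − (-0.013669)/(0.172819) = 2.079094

2.0791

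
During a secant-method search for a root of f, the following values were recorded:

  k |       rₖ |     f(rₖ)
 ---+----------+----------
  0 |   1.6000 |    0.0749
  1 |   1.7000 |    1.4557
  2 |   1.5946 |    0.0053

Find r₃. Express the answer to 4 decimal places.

r₃ = 1.5946 − 0.0053·(1.5946 − 1.7000) / (0.0053 − 1.4557)
   = 1.5946 − (-0.000559)/(-1.450400) = 1.594215

1.5942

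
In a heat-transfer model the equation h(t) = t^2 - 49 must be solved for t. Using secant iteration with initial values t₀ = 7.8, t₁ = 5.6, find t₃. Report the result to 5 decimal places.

7.00935

h(7.8) = 11.8400000, h(5.6) = -17.6400000
t₂ = 5.6000000 − (-17.6400000)·(5.6000000 − 7.8000000) / (-17.6400000 − 11.8400000) = 5.6000000 − (38.8080000)/(-29.4800000) = 6.9164179
h(6.9164179) = -1.1631633
t₃ = 6.9164179 − (-1.1631633)·(6.9164179 − 5.6000000) / (-1.1631633 − (-17.6400000)) = 6.9164179 − (-1.5312090)/(16.4768367) = 7.0093489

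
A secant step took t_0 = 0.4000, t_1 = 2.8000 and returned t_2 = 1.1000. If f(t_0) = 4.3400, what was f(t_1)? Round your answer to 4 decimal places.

The secant line through (0.4000, 4.3400) and (2.8000, f(t_1)) crosses zero at t_2 = 1.1000.
So (0.4000, 4.3400), (2.8000, f(t_1)), (1.1000, 0) are collinear:
f(t_1) = 4.3400 · (2.8000 − 1.1000) / (0.4000 − 1.1000) = 4.3400 · (1.700000)/(-0.700000) = -10.540000

-10.5400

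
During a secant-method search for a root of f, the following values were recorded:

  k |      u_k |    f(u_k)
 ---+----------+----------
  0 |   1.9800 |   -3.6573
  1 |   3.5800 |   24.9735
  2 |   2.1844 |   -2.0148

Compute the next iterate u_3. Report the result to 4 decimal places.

u_3 = 2.1844 − (-2.0148)·(2.1844 − 3.5800) / (-2.0148 − 24.9735)
   = 2.1844 − (2.811855)/(-26.988300) = 2.288588

2.2886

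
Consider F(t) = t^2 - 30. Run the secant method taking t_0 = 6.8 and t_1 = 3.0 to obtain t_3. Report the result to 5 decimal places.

5.57895

F(6.8) = 16.2400000, F(3.0) = -21.0000000
t_2 = 3.0000000 − (-21.0000000)·(3.0000000 − 6.8000000) / (-21.0000000 − 16.2400000) = 3.0000000 − (79.8000000)/(-37.2400000) = 5.1428571
F(5.1428571) = -3.5510204
t_3 = 5.1428571 − (-3.5510204)·(5.1428571 − 3.0000000) / (-3.5510204 − (-21.0000000)) = 5.1428571 − (-7.6093294)/(17.4489796) = 5.5789474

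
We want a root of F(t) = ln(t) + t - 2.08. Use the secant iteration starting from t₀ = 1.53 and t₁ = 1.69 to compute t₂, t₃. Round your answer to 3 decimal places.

F(1.53) = -0.12473, F(1.69) = 0.13473
t₂ = 1.69000 − 0.13473·(1.69000 − 1.53000) / (0.13473 − (-0.12473)) = 1.69000 − (0.02156)/(0.25946) = 1.60692
F(1.60692) = 0.00124
t₃ = 1.60692 − 0.00124·(1.60692 − 1.69000) / (0.00124 − 0.13473) = 1.60692 − (-0.00010)/(-0.13349) = 1.60615

1.607, 1.606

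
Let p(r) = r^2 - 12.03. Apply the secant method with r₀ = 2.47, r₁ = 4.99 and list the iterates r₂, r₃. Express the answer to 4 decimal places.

3.2648, 3.4309

p(2.47) = -5.929100, p(4.99) = 12.870100
r₂ = 4.990000 − 12.870100·(4.990000 − 2.470000) / (12.870100 − (-5.929100)) = 4.990000 − (32.432652)/(18.799200) = 3.264786
p(3.264786) = -1.371175
r₃ = 3.264786 − (-1.371175)·(3.264786 − 4.990000) / (-1.371175 − 12.870100) = 3.264786 − (2.365572)/(-14.241275) = 3.430892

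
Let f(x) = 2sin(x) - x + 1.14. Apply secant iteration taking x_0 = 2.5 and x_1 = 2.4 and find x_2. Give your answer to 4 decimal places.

f(2.5) = -0.163056, f(2.4) = 0.090926
x_2 = 2.400000 − 0.090926·(2.400000 − 2.500000) / (0.090926 − (-0.163056)) = 2.400000 − (-0.009093)/(0.253982) = 2.435800

2.4358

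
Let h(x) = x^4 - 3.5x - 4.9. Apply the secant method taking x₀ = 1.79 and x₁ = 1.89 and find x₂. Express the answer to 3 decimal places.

h(1.79) = -0.89874, h(1.89) = 1.24490
x₂ = 1.89000 − 1.24490·(1.89000 − 1.79000) / (1.24490 − (-0.89874)) = 1.89000 − (0.12449)/(2.14364) = 1.83193

1.832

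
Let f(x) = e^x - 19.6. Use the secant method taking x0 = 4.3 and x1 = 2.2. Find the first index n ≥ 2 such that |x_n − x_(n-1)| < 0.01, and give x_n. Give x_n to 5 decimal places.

f(4.3) = 54.0997937, f(2.2) = -10.5749865
x2 = 2.2000000 − (-10.5749865)·(-2.1000000)/(-64.6747802) = 2.5433714;  |Δ| = 0.3433714
f(2.5433714) = -6.8775083
x3 = 2.5433714 − (-6.8775083)·(0.3433714)/(3.6974782) = 3.1820607;  |Δ| = 0.6386893
f(3.1820607) = 4.4963589
x4 = 3.1820607 − 4.4963589·(0.6386893)/(11.3738672) = 2.9295717;  |Δ| = 0.2524890
f(2.9295717) = -0.8803880
x5 = 2.9295717 − (-0.8803880)·(-0.2524890)/(-5.3767470) = 2.9709143;  |Δ| = 0.0413425
f(2.9709143) = -0.0902514
x6 = 2.9709143 − (-0.0902514)·(0.0413425)/(0.7901366) = 2.9756365;  |Δ| = 0.0047222
|x6 − x5| = 0.0047222 < 0.01

n = 6, x_n = 2.97564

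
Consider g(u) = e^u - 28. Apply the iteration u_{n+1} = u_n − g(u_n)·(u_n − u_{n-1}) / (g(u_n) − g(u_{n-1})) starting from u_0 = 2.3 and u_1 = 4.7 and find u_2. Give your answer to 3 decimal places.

2.733

g(2.3) = -18.02582, g(4.7) = 81.94717
u_2 = 4.70000 − 81.94717·(4.70000 − 2.30000) / (81.94717 − (-18.02582)) = 4.70000 − (196.67321)/(99.97299) = 2.73274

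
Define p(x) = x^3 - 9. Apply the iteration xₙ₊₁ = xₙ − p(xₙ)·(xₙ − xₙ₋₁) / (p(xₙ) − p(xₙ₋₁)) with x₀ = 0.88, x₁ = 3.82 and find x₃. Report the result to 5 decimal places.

1.63617

p(0.88) = -8.3185280, p(3.82) = 46.7429680
x₂ = 3.8200000 − 46.7429680·(3.8200000 − 0.8800000) / (46.7429680 − (-8.3185280)) = 3.8200000 − (137.4243259)/(55.0614960) = 1.3241665
p(1.3241665) = -6.6781840
x₃ = 1.3241665 − (-6.6781840)·(1.3241665 − 3.8200000) / (-6.6781840 − 46.7429680) = 1.3241665 − (16.6676354)/(-53.4211520) = 1.6361709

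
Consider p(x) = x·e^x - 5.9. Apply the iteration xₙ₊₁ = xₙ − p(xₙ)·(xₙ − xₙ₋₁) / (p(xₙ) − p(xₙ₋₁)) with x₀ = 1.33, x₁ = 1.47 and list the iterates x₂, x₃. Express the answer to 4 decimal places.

p(1.33) = -0.871212, p(1.47) = 0.493376
x₂ = 1.470000 − 0.493376·(1.470000 − 1.330000) / (0.493376 − (-0.871212)) = 1.470000 − (0.069073)/(1.364588) = 1.419382
p(1.419382) = -0.031473
x₃ = 1.419382 − (-0.031473)·(1.419382 − 1.470000) / (-0.031473 − 0.493376) = 1.419382 − (0.001593)/(-0.524848) = 1.422417

1.4194, 1.4224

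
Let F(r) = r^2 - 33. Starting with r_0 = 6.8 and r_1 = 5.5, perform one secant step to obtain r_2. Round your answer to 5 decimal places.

5.72358

F(6.8) = 13.2400000, F(5.5) = -2.7500000
r_2 = 5.5000000 − (-2.7500000)·(5.5000000 − 6.8000000) / (-2.7500000 − 13.2400000) = 5.5000000 − (3.5750000)/(-15.9900000) = 5.7235772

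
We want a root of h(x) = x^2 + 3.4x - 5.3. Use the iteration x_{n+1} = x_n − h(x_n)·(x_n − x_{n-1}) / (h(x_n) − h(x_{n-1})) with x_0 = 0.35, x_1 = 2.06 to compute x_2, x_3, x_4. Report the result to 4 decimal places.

h(0.35) = -3.987500, h(2.06) = 5.947600
x_2 = 2.060000 − 5.947600·(2.060000 − 0.350000) / (5.947600 − (-3.987500)) = 2.060000 − (10.170396)/(9.935100) = 1.036317
h(1.036317) = -0.702571
x_3 = 1.036317 − (-0.702571)·(1.036317 − 2.060000) / (-0.702571 − 5.947600) = 1.036317 − (0.719210)/(-6.650171) = 1.144466
h(1.144466) = -0.099014
x_4 = 1.144466 − (-0.099014)·(1.144466 − 1.036317) / (-0.099014 − (-0.702571)) = 1.144466 − (-0.010708)/(0.603557) = 1.162208

1.0363, 1.1445, 1.1622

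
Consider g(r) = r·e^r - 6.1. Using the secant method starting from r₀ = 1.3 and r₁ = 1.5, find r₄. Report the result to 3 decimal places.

g(1.3) = -1.32991, g(1.5) = 0.62253
r₂ = 1.50000 − 0.62253·(1.50000 − 1.30000) / (0.62253 − (-1.32991)) = 1.50000 − (0.12451)/(1.95245) = 1.43623
g(1.43623) = -0.06092
r₃ = 1.43623 − (-0.06092)·(1.43623 − 1.50000) / (-0.06092 − 0.62253) = 1.43623 − (0.00388)/(-0.68345) = 1.44191
g(1.44191) = -0.00246
r₄ = 1.44191 − (-0.00246)·(1.44191 − 1.43623) / (-0.00246 − (-0.06092)) = 1.44191 − (-0.00001)/(0.05846) = 1.44215

1.442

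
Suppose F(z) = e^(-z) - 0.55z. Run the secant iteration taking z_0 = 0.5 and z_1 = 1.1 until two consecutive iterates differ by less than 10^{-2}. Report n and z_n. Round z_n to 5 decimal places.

F(0.5) = 0.3315307, F(1.1) = -0.2721289
z_2 = 1.1000000 − (-0.2721289)·(0.6000000)/(-0.6036596) = 0.8295208;  |Δ| = 0.2704792
F(0.8295208) = -0.0199782
z_3 = 0.8295208 − (-0.0199782)·(-0.2704792)/(0.2521508) = 0.8080905;  |Δ| = 0.0214303
F(0.8080905) = 0.0012586
z_4 = 0.8080905 − 0.0012586·(-0.0214303)/(0.0212368) = 0.8093605;  |Δ| = 0.0012701
|z_4 − z_3| = 0.0012701 < 10^{-2}

n = 4, z_n = 0.80936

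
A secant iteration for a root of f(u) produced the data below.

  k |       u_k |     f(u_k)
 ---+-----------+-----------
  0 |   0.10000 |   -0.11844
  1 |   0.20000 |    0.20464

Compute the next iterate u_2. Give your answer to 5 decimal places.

0.13666

u_2 = 0.20000 − 0.20464·(0.20000 − 0.10000) / (0.20464 − (-0.11844))
   = 0.20000 − (0.0204640)/(0.3230800) = 0.1366597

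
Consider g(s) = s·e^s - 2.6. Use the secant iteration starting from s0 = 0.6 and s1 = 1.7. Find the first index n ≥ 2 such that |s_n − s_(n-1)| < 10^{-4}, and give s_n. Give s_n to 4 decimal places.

g(0.6) = -1.506729, g(1.7) = 6.705711
s2 = 1.700000 − 6.705711·(1.100000)/(8.212439) = 0.801816;  |Δ| = 0.898184
g(0.801816) = -0.812282
s3 = 0.801816 − (-0.812282)·(-0.898184)/(-7.517993) = 0.898860;  |Δ| = 0.097044
g(0.898860) = -0.391678
s4 = 0.898860 − (-0.391678)·(0.097044)/(0.420604) = 0.989231;  |Δ| = 0.090371
g(0.989231) = 0.060205
s5 = 0.989231 − 0.060205·(0.090371)/(0.451884) = 0.977191;  |Δ| = 0.012040
g(0.977191) = -0.003623
s6 = 0.977191 − (-0.003623)·(-0.012040)/(-0.063828) = 0.977874;  |Δ| = 0.000683
g(0.977874) = -0.000031
s7 = 0.977874 − (-0.000031)·(0.000683)/(0.003592) = 0.977880;  |Δ| = 0.000006
|s7 − s6| = 0.000006 < 10^{-4}

n = 7, s_n = 0.9779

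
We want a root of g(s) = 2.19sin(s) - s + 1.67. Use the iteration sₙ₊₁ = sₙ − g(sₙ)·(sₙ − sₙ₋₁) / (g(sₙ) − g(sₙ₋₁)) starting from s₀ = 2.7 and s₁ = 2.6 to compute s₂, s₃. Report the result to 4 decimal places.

2.6679, 2.6683

g(2.7) = -0.094038, g(2.6) = 0.198948
s₂ = 2.600000 − 0.198948·(2.600000 − 2.700000) / (0.198948 − (-0.094038)) = 2.600000 − (-0.019895)/(0.292986) = 2.667904
g(2.667904) = 0.001114
s₃ = 2.667904 − 0.001114·(2.667904 − 2.600000) / (0.001114 − 0.198948) = 2.667904 − (0.000076)/(-0.197834) = 2.668286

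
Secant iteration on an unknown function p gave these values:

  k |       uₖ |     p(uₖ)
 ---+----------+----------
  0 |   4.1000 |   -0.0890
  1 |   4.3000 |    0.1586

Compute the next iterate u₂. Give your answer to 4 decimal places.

4.1719

u₂ = 4.3000 − 0.1586·(4.3000 − 4.1000) / (0.1586 − (-0.0890))
   = 4.3000 − (0.031720)/(0.247600) = 4.171890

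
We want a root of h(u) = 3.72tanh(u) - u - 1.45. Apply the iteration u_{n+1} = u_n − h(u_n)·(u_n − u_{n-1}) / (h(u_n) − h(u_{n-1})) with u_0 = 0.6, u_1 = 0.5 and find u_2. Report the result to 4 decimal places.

h(0.6) = -0.052176, h(0.5) = -0.230924
u_2 = 0.500000 − (-0.230924)·(0.500000 − 0.600000) / (-0.230924 − (-0.052176)) = 0.500000 − (0.023092)/(-0.178749) = 0.629189

0.6292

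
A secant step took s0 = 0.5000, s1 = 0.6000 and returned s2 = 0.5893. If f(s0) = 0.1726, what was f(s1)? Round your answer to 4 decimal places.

-0.0207

The secant line through (0.5000, 0.1726) and (0.6000, f(s1)) crosses zero at s2 = 0.5893.
So (0.5000, 0.1726), (0.6000, f(s1)), (0.5893, 0) are collinear:
f(s1) = 0.1726 · (0.6000 − 0.5893) / (0.5000 − 0.5893) = 0.1726 · (0.010700)/(-0.089300) = -0.020681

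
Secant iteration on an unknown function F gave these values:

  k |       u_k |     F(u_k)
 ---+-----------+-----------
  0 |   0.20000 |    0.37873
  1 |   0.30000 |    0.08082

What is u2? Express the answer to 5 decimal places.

0.32713

u2 = 0.30000 − 0.08082·(0.30000 − 0.20000) / (0.08082 − 0.37873)
   = 0.30000 − (0.0080820)/(-0.2979100) = 0.3271290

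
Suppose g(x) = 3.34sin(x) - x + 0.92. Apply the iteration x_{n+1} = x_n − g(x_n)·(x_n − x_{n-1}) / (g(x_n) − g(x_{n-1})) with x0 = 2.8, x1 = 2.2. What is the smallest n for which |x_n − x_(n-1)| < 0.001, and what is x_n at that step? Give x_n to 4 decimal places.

g(2.8) = -0.761140, g(2.2) = 1.420378
x2 = 2.200000 − 1.420378·(-0.600000)/(2.181518) = 2.590658;  |Δ| = 0.390658
g(2.590658) = 0.077779
x3 = 2.590658 − 0.077779·(0.390658)/(-1.342599) = 2.613289;  |Δ| = 0.022631
g(2.613289) = -0.009699
x4 = 2.613289 − (-0.009699)·(0.022631)/(-0.087478) = 2.610780;  |Δ| = 0.002509
g(2.610780) = 0.000043
x5 = 2.610780 − 0.000043·(-0.002509)/(0.009742) = 2.610791;  |Δ| = 0.000011
|x5 − x4| = 0.000011 < 0.001

n = 5, x_n = 2.6108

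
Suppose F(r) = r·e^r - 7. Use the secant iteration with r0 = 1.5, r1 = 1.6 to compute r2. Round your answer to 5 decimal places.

1.52308

F(1.5) = -0.2774664, F(1.6) = 0.9248519
r2 = 1.6000000 − 0.9248519·(1.6000000 − 1.5000000) / (0.9248519 − (-0.2774664)) = 1.6000000 − (0.0924852)/(1.2023183) = 1.5230776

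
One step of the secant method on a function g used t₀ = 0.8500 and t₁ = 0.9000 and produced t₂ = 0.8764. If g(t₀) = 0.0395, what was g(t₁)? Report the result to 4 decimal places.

The secant line through (0.8500, 0.0395) and (0.9000, g(t₁)) crosses zero at t₂ = 0.8764.
So (0.8500, 0.0395), (0.9000, g(t₁)), (0.8764, 0) are collinear:
g(t₁) = 0.0395 · (0.9000 − 0.8764) / (0.8500 − 0.8764) = 0.0395 · (0.023600)/(-0.026400) = -0.035311

-0.0353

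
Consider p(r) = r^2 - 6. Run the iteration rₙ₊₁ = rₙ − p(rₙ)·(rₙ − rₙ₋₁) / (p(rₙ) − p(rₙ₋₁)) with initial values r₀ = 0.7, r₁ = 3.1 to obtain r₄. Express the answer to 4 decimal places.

2.4519

p(0.7) = -5.510000, p(3.1) = 3.610000
r₂ = 3.100000 − 3.610000·(3.100000 − 0.700000) / (3.610000 − (-5.510000)) = 3.100000 − (8.664000)/(9.120000) = 2.150000
p(2.150000) = -1.377500
r₃ = 2.150000 − (-1.377500)·(2.150000 − 3.100000) / (-1.377500 − 3.610000) = 2.150000 − (1.308625)/(-4.987500) = 2.412381
p(2.412381) = -0.180418
r₄ = 2.412381 − (-0.180418)·(2.412381 − 2.150000) / (-0.180418 − (-1.377500)) = 2.412381 − (-0.047338)/(1.197082) = 2.451926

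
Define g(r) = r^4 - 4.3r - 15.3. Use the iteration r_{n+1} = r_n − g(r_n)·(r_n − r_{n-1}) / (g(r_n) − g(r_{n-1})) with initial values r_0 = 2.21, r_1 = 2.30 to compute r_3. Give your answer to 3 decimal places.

2.234

g(2.21) = -0.94857, g(2.30) = 2.79410
r_2 = 2.30000 − 2.79410·(2.30000 − 2.21000) / (2.79410 − (-0.94857)) = 2.30000 − (0.25147)/(3.74267) = 2.23281
g(2.23281) = -0.04646
r_3 = 2.23281 − (-0.04646)·(2.23281 − 2.30000) / (-0.04646 − 2.79410) = 2.23281 − (0.00312)/(-2.84056) = 2.23391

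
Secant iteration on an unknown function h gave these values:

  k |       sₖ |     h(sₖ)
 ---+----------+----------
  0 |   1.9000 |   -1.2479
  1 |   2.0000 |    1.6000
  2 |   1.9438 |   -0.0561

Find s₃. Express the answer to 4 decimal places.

1.9457

s₃ = 1.9438 − (-0.0561)·(1.9438 − 2.0000) / (-0.0561 − 1.6000)
   = 1.9438 − (0.003153)/(-1.656100) = 1.945704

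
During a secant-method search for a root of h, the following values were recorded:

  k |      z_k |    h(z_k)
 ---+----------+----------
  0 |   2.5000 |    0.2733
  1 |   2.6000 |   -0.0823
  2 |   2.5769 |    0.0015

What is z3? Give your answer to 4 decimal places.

z3 = 2.5769 − 0.0015·(2.5769 − 2.6000) / (0.0015 − (-0.0823))
   = 2.5769 − (-0.000035)/(0.083800) = 2.577313

2.5773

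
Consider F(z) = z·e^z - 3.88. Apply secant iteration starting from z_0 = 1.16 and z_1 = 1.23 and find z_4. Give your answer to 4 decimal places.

1.1856

F(1.16) = -0.179677, F(1.23) = 0.328112
z_2 = 1.230000 − 0.328112·(1.230000 − 1.160000) / (0.328112 − (-0.179677)) = 1.230000 − (0.022968)/(0.507790) = 1.184769
F(1.184769) = -0.005887
z_3 = 1.184769 − (-0.005887)·(1.184769 − 1.230000) / (-0.005887 − 0.328112) = 1.184769 − (0.000266)/(-0.333999) = 1.185566
F(1.185566) = -0.000188
z_4 = 1.185566 − (-0.000188)·(1.185566 − 1.184769) / (-0.000188 − (-0.005887)) = 1.185566 − (0.000000)/(0.005699) = 1.185593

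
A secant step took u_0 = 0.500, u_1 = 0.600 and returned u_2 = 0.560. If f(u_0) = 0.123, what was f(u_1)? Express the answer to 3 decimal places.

-0.082

The secant line through (0.500, 0.123) and (0.600, f(u_1)) crosses zero at u_2 = 0.560.
So (0.500, 0.123), (0.600, f(u_1)), (0.560, 0) are collinear:
f(u_1) = 0.123 · (0.600 − 0.560) / (0.500 − 0.560) = 0.123 · (0.04000)/(-0.06000) = -0.08200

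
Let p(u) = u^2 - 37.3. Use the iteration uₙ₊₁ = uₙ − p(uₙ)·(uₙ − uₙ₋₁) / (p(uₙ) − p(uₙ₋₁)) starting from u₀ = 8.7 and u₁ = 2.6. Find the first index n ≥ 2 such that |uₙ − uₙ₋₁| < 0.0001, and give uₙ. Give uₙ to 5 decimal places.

n = 7, uₙ = 6.10737

p(8.7) = 38.3900000, p(2.6) = -30.5400000
u₂ = 2.6000000 − (-30.5400000)·(-6.1000000)/(-68.9300000) = 5.3026549;  |Δ| = 2.7026549
p(5.3026549) = -9.1818514
u₃ = 5.3026549 − (-9.1818514)·(2.7026549)/(21.3581486) = 6.4645241;  |Δ| = 1.1618692
p(6.4645241) = 4.4900715
u₄ = 6.4645241 − 4.4900715·(1.1618692)/(13.6719229) = 6.0829482;  |Δ| = 0.3815759
p(6.0829482) = -0.2977411
u₅ = 6.0829482 − (-0.2977411)·(-0.3815759)/(-4.7878126) = 6.1066774;  |Δ| = 0.0237292
p(6.1066774) = -0.0084914
u₆ = 6.1066774 − (-0.0084914)·(0.0237292)/(0.2892497) = 6.1073740;  |Δ| = 0.0006966
p(6.1073740) = 0.0000170
u₇ = 6.1073740 − 0.0000170·(0.0006966)/(0.0085084) = 6.1073726;  |Δ| = 0.0000014
|u₇ − u₆| = 0.0000014 < 0.0001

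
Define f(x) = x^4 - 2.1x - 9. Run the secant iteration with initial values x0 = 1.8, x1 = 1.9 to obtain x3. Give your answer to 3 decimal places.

f(1.8) = -2.28240, f(1.9) = 0.04210
x2 = 1.90000 − 0.04210·(1.90000 − 1.80000) / (0.04210 − (-2.28240)) = 1.90000 − (0.00421)/(2.32450) = 1.89819
f(1.89819) = -0.00372
x3 = 1.89819 − (-0.00372)·(1.89819 − 1.90000) / (-0.00372 − 0.04210) = 1.89819 − (0.00001)/(-0.04582) = 1.89834

1.898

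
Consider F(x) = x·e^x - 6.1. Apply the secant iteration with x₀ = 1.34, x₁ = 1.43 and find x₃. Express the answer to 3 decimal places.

1.442

F(1.34) = -0.98248, F(1.43) = -0.12446
x₂ = 1.43000 − (-0.12446)·(1.43000 − 1.34000) / (-0.12446 − (-0.98248)) = 1.43000 − (-0.01120)/(0.85802) = 1.44305
F(1.44305) = 0.00933
x₃ = 1.44305 − 0.00933·(1.44305 − 1.43000) / (0.00933 − (-0.12446)) = 1.44305 − (0.00012)/(0.13379) = 1.44214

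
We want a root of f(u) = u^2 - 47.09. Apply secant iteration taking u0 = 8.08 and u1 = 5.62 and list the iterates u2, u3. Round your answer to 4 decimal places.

f(8.08) = 18.196400, f(5.62) = -15.505600
u2 = 5.620000 − (-15.505600)·(5.620000 − 8.080000) / (-15.505600 − 18.196400) = 5.620000 − (38.143776)/(-33.702000) = 6.751796
f(6.751796) = -1.503256
u3 = 6.751796 − (-1.503256)·(6.751796 − 5.620000) / (-1.503256 − (-15.505600)) = 6.751796 − (-1.701378)/(14.002344) = 6.873302

6.7518, 6.8733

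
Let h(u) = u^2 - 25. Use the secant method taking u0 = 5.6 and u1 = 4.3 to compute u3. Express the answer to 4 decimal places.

5.0032

h(5.6) = 6.360000, h(4.3) = -6.510000
u2 = 4.300000 − (-6.510000)·(4.300000 − 5.600000) / (-6.510000 − 6.360000) = 4.300000 − (8.463000)/(-12.870000) = 4.957576
h(4.957576) = -0.422443
u3 = 4.957576 − (-0.422443)·(4.957576 − 4.300000) / (-0.422443 − (-6.510000)) = 4.957576 − (-0.277788)/(6.087557) = 5.003208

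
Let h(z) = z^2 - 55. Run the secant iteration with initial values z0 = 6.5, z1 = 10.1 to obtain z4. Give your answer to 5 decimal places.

7.41643

h(6.5) = -12.7500000, h(10.1) = 47.0100000
z2 = 10.1000000 − 47.0100000·(10.1000000 − 6.5000000) / (47.0100000 − (-12.7500000)) = 10.1000000 − (169.2360000)/(59.7600000) = 7.2680723
h(7.2680723) = -2.1751252
z3 = 7.2680723 − (-2.1751252)·(7.2680723 − 10.1000000) / (-2.1751252 − 47.0100000) = 7.2680723 − (6.1597973)/(-49.1851252) = 7.3933093
h(7.3933093) = -0.3389778
z4 = 7.3933093 − (-0.3389778)·(7.3933093 − 7.2680723) / (-0.3389778 − (-2.1751252)) = 7.3933093 − (-0.0424526)/(1.8361474) = 7.4164297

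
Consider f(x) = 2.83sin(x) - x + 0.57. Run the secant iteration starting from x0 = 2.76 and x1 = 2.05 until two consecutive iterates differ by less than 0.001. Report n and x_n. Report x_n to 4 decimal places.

n = 5, x_n = 2.4262

f(2.76) = -1.136111, f(2.05) = 1.031236
x2 = 2.050000 − 1.031236·(-0.710000)/(2.167346) = 2.387822;  |Δ| = 0.337822
f(2.387822) = 0.119010
x3 = 2.387822 − 0.119010·(0.337822)/(-0.912226) = 2.431895;  |Δ| = 0.044073
f(2.431895) = -0.017853
x4 = 2.431895 − (-0.017853)·(0.044073)/(-0.136863) = 2.426146;  |Δ| = 0.005749
f(2.426146) = 0.000207
x5 = 2.426146 − 0.000207·(-0.005749)/(0.018060) = 2.426211;  |Δ| = 0.000066
|x5 − x4| = 0.000066 < 0.001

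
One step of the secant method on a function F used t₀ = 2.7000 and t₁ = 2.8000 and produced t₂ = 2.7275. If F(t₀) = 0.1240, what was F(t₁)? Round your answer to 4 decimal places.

The secant line through (2.7000, 0.1240) and (2.8000, F(t₁)) crosses zero at t₂ = 2.7275.
So (2.7000, 0.1240), (2.8000, F(t₁)), (2.7275, 0) are collinear:
F(t₁) = 0.1240 · (2.8000 − 2.7275) / (2.7000 − 2.7275) = 0.1240 · (0.072500)/(-0.027500) = -0.326909

-0.3269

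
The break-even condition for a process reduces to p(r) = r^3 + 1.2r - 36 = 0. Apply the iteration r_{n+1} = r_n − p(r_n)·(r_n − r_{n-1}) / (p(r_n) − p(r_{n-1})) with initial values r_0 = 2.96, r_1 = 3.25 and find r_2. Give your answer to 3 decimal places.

p(2.96) = -6.51366, p(3.25) = 2.22812
r_2 = 3.25000 − 2.22812·(3.25000 − 2.96000) / (2.22812 − (-6.51366)) = 3.25000 − (0.64616)/(8.74179) = 3.17608

3.176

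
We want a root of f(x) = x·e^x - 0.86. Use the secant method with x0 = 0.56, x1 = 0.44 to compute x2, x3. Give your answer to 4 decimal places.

f(0.56) = 0.120377, f(0.44) = -0.176809
x2 = 0.440000 − (-0.176809)·(0.440000 − 0.560000) / (-0.176809 − 0.120377) = 0.440000 − (0.021217)/(-0.297185) = 0.511393
f(0.511393) = -0.007194
x3 = 0.511393 − (-0.007194)·(0.511393 − 0.440000) / (-0.007194 − (-0.176809)) = 0.511393 − (-0.000514)/(0.169615) = 0.514421

0.5114, 0.5144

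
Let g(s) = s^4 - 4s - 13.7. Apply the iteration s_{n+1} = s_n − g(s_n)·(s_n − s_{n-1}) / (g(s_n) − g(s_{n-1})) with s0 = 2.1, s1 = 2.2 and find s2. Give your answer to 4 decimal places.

2.1741

g(2.1) = -2.651900, g(2.2) = 0.925600
s2 = 2.200000 − 0.925600·(2.200000 − 2.100000) / (0.925600 − (-2.651900)) = 2.200000 − (0.092560)/(3.577500) = 2.174127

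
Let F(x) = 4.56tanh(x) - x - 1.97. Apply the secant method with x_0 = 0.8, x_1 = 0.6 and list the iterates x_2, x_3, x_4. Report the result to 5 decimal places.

F(0.8) = 0.2580077, F(0.6) = -0.1210540
x_2 = 0.6000000 − (-0.1210540)·(0.6000000 − 0.8000000) / (-0.1210540 − 0.2580077) = 0.6000000 − (0.0242108)/(-0.3790616) = 0.6638703
F(0.6638703) = 0.0151857
x_3 = 0.6638703 − 0.0151857·(0.6638703 − 0.6000000) / (0.0151857 − (-0.1210540)) = 0.6638703 − (0.0009699)/(0.1362397) = 0.6567512
F(0.6567512) = 0.0007083
x_4 = 0.6567512 − 0.0007083·(0.6567512 − 0.6638703) / (0.0007083 − 0.0151857) = 0.6567512 − (-0.0000050)/(-0.0144774) = 0.6564028

0.66387, 0.65675, 0.65640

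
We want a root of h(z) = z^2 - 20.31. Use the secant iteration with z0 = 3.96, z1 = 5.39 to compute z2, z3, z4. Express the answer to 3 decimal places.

4.455, 4.502, 4.507

h(3.96) = -4.62840, h(5.39) = 8.74210
z2 = 5.39000 − 8.74210·(5.39000 − 3.96000) / (8.74210 − (-4.62840)) = 5.39000 − (12.50120)/(13.37050) = 4.45502
h(4.45502) = -0.46283
z3 = 4.45502 − (-0.46283)·(4.45502 − 5.39000) / (-0.46283 − 8.74210) = 4.45502 − (0.43274)/(-9.20493) = 4.50203
h(4.50203) = -0.04175
z4 = 4.50203 − (-0.04175)·(4.50203 − 4.45502) / (-0.04175 − (-0.46283)) = 4.50203 − (-0.00196)/(0.42109) = 4.50669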